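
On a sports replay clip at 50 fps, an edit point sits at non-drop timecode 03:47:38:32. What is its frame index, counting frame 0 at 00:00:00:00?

Total seconds to the label: (3 × 3600 + 47 × 60 + 38) = 13658.
Frame index = 13658 × 50 + 32 = 682932.

682932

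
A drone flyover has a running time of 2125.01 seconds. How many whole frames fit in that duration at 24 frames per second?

Frames = 2125.01 × 24 = 1275006/25 ≈ 51000.2400.
Complete frames: 51000.

51000 frames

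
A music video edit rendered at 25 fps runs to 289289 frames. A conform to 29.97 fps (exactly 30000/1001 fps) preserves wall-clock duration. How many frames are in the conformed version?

Target frames = source frames × (target rate / source rate) = 289289 × (30000/1001)/(25) = 289289 × 1200/1001 = 346800.

346800 frames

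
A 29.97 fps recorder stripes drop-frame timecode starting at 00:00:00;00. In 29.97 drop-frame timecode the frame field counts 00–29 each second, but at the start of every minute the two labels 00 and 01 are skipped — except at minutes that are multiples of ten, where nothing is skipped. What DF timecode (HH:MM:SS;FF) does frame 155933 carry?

Each 10-minute DF block holds 10 × 60 × 30 − 9 × 2 = 17982 frames. 155933 ÷ 17982 → 8 full blocks, remainder 12077.
Within the partial block the first minute is 1800 frames and each further minute 1798, so 6 further minute boundaries passed. Total skipped labels = 18 × 8 + 2 × 6 = 156.
Non-drop label index = 155933 + 156 = 156089; at 30 labels/s that is 01:26:42:29, i.e. DF 01:26:42;29.

01:26:42;29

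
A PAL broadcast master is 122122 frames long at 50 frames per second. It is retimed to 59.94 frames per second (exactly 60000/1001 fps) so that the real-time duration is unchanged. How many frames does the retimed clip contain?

146400 frames

Target frames = source frames × (target rate / source rate) = 122122 × (60000/1001)/(50) = 122122 × 1200/1001 = 146400.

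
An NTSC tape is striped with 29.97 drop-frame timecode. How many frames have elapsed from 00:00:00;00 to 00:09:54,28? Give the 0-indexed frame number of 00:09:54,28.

Complete 10-minute blocks: 0, each 17982 frames → 0.
Remaining 9 whole minutes in the current block: 1800 + 8 × 1798 = 16184 frames.
Within the current minute: 54 × 30 + 28 − 2 = 1646 (labels ;00/;01 skipped at this minute). Total = 0 + 16184 + 1646 = 17830.

17830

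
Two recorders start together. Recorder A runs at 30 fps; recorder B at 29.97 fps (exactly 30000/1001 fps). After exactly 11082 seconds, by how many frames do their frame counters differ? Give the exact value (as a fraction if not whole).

A emits 30 × 11082 = 332460 frames; B emits 30000/1001 × 11082 = 332460000/1001.
Difference = 332460/1001 frames (≈ 332.1279); B is behind A.

332460/1001 frames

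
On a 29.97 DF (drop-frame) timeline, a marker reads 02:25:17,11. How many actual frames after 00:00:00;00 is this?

Complete 10-minute blocks: 14, each 17982 frames → 251748.
Remaining 5 whole minutes in the current block: 1800 + 4 × 1798 = 8992 frames.
Within the current minute: 17 × 30 + 11 − 2 = 519 (labels ;00/;01 skipped at this minute). Total = 251748 + 8992 + 519 = 261259.

261259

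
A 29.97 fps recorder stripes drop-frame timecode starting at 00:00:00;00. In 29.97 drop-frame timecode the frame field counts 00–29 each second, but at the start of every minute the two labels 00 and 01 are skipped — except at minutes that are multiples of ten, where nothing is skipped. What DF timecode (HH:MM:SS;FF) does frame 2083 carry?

Ten DF minutes hold 17982 frames, so frame 2083 lies in block 0 (frames 0–17981) with 2083 frames into that block.
The block's first minute is 1800 frames and the rest 1798 each; 2083 frames reaches minute 1, so 0 × 18 + 1 × 2 = 2 labels have been skipped so far.
Adding those back, label number 2083 + 2 = 2085 at 30 labels/s is 69 s + 15 f = 0 h 1 min 9 s frame 15, i.e. 00:01:09;15.

00:01:09;15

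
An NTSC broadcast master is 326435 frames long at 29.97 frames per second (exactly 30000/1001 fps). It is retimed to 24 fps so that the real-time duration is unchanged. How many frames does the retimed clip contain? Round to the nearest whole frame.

261409 frames

Frames at target rate = 326435 × (24) / (30000/1001) = 65352287/250 ≈ 261409.148.
Nearest whole frame: 261409.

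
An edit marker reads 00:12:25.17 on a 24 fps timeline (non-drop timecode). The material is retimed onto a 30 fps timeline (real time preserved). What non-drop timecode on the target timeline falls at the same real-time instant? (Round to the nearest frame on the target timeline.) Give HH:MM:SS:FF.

Source frame index: (0×3600 + 12×60 + 25) × 24 + 17 = 17897.
Real time: 17897 / (24) = 17897/24 s.
Target frame: (17897/24) × (30) = 89485/4 ≈ 22371.250 → 22371.
At 30 labels/s: frame 22371 → 00:12:25:21.

00:12:25:21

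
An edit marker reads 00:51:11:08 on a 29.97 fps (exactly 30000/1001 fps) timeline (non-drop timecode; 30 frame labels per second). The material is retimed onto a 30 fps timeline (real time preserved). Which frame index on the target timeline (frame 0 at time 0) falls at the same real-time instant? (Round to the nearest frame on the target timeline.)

frame 92230

Source frame index: (0×3600 + 51×60 + 11) × 30 + 8 = 92138.
Real time: 92138 / (30000/1001) = 46115069/15000 s.
Target frame: (46115069/15000) × (30) = 46115069/500 ≈ 92230.138 → 92230.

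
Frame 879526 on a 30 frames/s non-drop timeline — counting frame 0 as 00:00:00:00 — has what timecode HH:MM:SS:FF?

08:08:37:16

879526 ÷ 30 = 29317 full seconds, remainder 16 frames.
29317 s = 8 h 8 min 37 s.
Timecode: 08:08:37:16.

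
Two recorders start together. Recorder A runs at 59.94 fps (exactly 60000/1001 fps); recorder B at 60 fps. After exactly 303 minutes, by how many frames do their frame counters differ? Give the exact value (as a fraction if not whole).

1090800/1001 frames

303 min = 18180 s.
A emits 60000/1001 × 18180 = 1090800000/1001 frames; B emits 60 × 18180 = 1090800.
Difference = 1090800/1001 frames (≈ 1089.7103); B is ahead of A.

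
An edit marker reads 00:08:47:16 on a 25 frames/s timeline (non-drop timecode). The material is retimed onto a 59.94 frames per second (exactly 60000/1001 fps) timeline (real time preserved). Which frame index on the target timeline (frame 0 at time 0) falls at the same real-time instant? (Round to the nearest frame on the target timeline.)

frame 31627

Source frame index: (0×3600 + 8×60 + 47) × 25 + 16 = 13191.
Real time: 13191 / (25) = 13191/25 s.
Target frame: (13191/25) × (60000/1001) = 31658400/1001 ≈ 31626.773 → 31627.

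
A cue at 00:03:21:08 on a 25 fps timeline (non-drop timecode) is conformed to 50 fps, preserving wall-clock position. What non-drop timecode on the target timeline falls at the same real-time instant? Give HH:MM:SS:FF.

00:03:21:16

Source frame index: (0×3600 + 3×60 + 21) × 25 + 8 = 5033.
Real time: 5033 / (25) = 5033/25 s.
Target frame: (5033/25) × (50) = 10066.
At 50 labels/s: frame 10066 → 00:03:21:16.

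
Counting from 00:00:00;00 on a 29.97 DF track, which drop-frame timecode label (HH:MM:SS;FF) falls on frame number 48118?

00:26:45;16

Ten DF minutes hold 17982 frames, so frame 48118 lies in block 2 (frames 35964–53945) with 12154 frames into that block.
The block's first minute is 1800 frames and the rest 1798 each; 12154 frames reaches minute 6, so 2 × 18 + 6 × 2 = 48 labels have been skipped so far.
Adding those back, label number 48118 + 48 = 48166 at 30 labels/s is 1605 s + 16 f = 0 h 26 min 45 s frame 16, i.e. 00:26:45;16.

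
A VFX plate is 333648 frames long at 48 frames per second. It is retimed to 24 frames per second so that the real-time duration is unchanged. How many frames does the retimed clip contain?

166824 frames

Target frames = source frames × (target rate / source rate) = 333648 × (24)/(48) = 333648 × 1/2 = 166824.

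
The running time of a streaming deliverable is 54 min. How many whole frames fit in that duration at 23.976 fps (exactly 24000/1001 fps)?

54 min = 3240 s.
Frames = 3240 × 24000/1001 = 77760000/1001 ≈ 77682.3177.
Complete frames: 77682.

77682 frames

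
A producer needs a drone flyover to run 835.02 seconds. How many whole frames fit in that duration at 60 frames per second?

Frames = 835.02 × 60 = 250506/5 ≈ 50101.2000.
Complete frames: 50101.

50101 frames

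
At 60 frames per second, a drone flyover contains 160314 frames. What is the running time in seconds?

Running time = 160314 / (60) = 2671.9 s.

2671.9 seconds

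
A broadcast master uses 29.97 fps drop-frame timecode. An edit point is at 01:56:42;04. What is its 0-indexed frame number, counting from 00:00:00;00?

As if non-drop at 30 labels/s: (1 × 3600 + 56 × 60 + 42) × 30 + 4 = 210064.
Minute boundaries passed: 116; those not divisible by 10: 116 − 11 = 105; dropped labels = 2 × 105 = 210.
Actual frame index = 210064 − 210 = 209854.

209854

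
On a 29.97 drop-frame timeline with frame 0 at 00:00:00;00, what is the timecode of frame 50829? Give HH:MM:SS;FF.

Ten DF minutes hold 17982 frames, so frame 50829 lies in block 2 (frames 35964–53945) with 14865 frames into that block.
The block's first minute is 1800 frames and the rest 1798 each; 14865 frames reaches minute 8, so 2 × 18 + 8 × 2 = 52 labels have been skipped so far.
Adding those back, label number 50829 + 52 = 50881 at 30 labels/s is 1696 s + 1 f = 0 h 28 min 16 s frame 1, i.e. 00:28:16;01.

00:28:16;01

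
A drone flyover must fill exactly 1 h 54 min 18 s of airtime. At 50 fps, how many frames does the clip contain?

342900 frames

1 h 54 min 18 s = 6858 s.
Frames = 6858 × 50 = 342900.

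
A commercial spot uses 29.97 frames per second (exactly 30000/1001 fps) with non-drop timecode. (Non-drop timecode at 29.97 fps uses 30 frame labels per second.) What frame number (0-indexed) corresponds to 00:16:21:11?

frame 29441

Total seconds to the label: (0 × 3600 + 16 × 60 + 21) = 981.
Frame index = 981 × 30 + 11 = 29441.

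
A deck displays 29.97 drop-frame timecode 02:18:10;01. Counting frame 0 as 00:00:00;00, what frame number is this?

As if non-drop at 30 labels/s: (2 × 3600 + 18 × 60 + 10) × 30 + 1 = 248701.
Minute boundaries passed: 138; those not divisible by 10: 138 − 13 = 125; dropped labels = 2 × 125 = 250.
Actual frame index = 248701 − 250 = 248451.

248451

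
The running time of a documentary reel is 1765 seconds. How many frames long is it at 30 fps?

52950 frames

Frames = 1765 × 30 = 52950.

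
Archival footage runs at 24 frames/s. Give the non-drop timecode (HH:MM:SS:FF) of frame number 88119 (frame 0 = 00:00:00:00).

01:01:11:15

88119 ÷ 24 = 3671 full seconds, remainder 15 frames.
3671 s = 1 h 1 min 11 s.
Timecode: 01:01:11:15.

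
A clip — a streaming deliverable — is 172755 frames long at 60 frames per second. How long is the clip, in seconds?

2879.25 seconds

Running time = 172755 / (60) = 2879.25 s.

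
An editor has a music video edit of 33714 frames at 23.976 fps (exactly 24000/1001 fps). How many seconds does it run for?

1406.15475 seconds

Running time = 33714 / (24000/1001) = 1406.15475 s.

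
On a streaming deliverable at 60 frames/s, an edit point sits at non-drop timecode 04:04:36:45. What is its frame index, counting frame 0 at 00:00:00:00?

880605

Total seconds to the label: (4 × 3600 + 4 × 60 + 36) = 14676.
Frame index = 14676 × 60 + 45 = 880605.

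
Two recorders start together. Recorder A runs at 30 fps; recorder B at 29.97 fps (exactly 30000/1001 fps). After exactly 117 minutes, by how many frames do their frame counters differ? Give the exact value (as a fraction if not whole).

16200/77 frames

117 min = 7020 s.
A emits 30 × 7020 = 210600 frames; B emits 30000/1001 × 7020 = 16200000/77.
Difference = 16200/77 frames (≈ 210.3896); B is behind A.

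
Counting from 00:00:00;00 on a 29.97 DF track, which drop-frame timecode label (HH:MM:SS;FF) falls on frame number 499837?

04:37:57;27

Ten DF minutes hold 17982 frames, so frame 499837 lies in block 27 (frames 485514–503495) with 14323 frames into that block.
The block's first minute is 1800 frames and the rest 1798 each; 14323 frames reaches minute 7, so 27 × 18 + 7 × 2 = 500 labels have been skipped so far.
Adding those back, label number 499837 + 500 = 500337 at 30 labels/s is 16677 s + 27 f = 4 h 37 min 57 s frame 27, i.e. 04:37:57;27.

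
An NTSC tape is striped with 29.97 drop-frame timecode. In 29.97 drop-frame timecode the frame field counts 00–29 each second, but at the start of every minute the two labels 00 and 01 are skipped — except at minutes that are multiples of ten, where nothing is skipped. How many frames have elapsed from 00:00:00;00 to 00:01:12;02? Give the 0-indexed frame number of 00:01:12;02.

2160

Complete 10-minute blocks: 0, each 17982 frames → 0.
Remaining 1 whole minute in the current block: 1800 + 0 × 1798 = 1800 frames.
Within the current minute: 12 × 30 + 2 − 2 = 360 (labels ;00/;01 skipped at this minute). Total = 0 + 1800 + 360 = 2160.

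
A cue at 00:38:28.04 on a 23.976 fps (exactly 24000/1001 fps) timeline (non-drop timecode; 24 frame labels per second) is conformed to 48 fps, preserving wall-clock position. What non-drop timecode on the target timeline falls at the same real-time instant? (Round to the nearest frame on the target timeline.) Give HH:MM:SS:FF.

Source frame index: (0×3600 + 38×60 + 28) × 24 + 4 = 55396.
Real time: 55396 / (24000/1001) = 13862849/6000 s.
Target frame: (13862849/6000) × (48) = 13862849/125 ≈ 110902.792 → 110903.
At 48 labels/s: frame 110903 → 00:38:30:23.

00:38:30:23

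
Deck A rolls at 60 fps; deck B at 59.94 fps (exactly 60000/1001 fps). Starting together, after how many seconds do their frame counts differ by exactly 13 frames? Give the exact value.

The gap grows by |60000/1001 − 60| = 60/1001 frames per second.
Time for a 13-frame gap: 13 ÷ (60/1001) = 13013/60 s.

13013/60 seconds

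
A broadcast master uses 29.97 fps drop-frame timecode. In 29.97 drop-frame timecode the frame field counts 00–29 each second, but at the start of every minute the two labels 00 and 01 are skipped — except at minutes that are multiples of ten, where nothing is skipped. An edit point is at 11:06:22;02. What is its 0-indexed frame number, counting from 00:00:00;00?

1198262

As if non-drop at 30 labels/s: (11 × 3600 + 6 × 60 + 22) × 30 + 2 = 1199462.
Minute boundaries passed: 666; those not divisible by 10: 666 − 66 = 600; dropped labels = 2 × 600 = 1200.
Actual frame index = 1199462 − 1200 = 1198262.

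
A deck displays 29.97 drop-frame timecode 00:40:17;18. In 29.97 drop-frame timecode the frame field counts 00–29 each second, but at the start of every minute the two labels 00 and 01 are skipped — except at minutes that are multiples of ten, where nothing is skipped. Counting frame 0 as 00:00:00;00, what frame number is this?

As if non-drop at 30 labels/s: (0 × 3600 + 40 × 60 + 17) × 30 + 18 = 72528.
Minute boundaries passed: 40; those not divisible by 10: 40 − 4 = 36; dropped labels = 2 × 36 = 72.
Actual frame index = 72528 − 72 = 72456.

72456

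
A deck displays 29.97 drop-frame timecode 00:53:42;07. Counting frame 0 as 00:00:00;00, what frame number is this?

Complete 10-minute blocks: 5, each 17982 frames → 89910.
Remaining 3 whole minutes in the current block: 1800 + 2 × 1798 = 5396 frames.
Within the current minute: 42 × 30 + 7 − 2 = 1265 (labels ;00/;01 skipped at this minute). Total = 89910 + 5396 + 1265 = 96571.

96571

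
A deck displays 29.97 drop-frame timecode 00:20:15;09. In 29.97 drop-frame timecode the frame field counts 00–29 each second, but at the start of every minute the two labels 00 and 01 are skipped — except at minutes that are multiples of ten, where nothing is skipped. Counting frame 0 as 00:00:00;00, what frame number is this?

36423

Complete 10-minute blocks: 2, each 17982 frames → 35964.
Remaining 0 whole minutes in the current block: 0 frames.
Within the current minute: 15 × 30 + 9 = 459. Total = 35964 + 0 + 459 = 36423.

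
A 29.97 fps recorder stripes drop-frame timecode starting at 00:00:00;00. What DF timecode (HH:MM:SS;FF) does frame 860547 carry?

07:58:33;19

Each 10-minute DF block holds 10 × 60 × 30 − 9 × 2 = 17982 frames. 860547 ÷ 17982 → 47 full blocks, remainder 15393.
Within the partial block the first minute is 1800 frames and each further minute 1798, so 8 further minute boundaries passed. Total skipped labels = 18 × 47 + 2 × 8 = 862.
Non-drop label index = 860547 + 862 = 861409; at 30 labels/s that is 07:58:33:19, i.e. DF 07:58:33;19.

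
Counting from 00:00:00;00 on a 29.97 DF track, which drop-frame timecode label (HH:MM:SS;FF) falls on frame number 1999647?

18:32:01;19

Ten DF minutes hold 17982 frames, so frame 1999647 lies in block 111 (frames 1996002–2013983) with 3645 frames into that block.
The block's first minute is 1800 frames and the rest 1798 each; 3645 frames reaches minute 2, so 111 × 18 + 2 × 2 = 2002 labels have been skipped so far.
Adding those back, label number 1999647 + 2002 = 2001649 at 30 labels/s is 66721 s + 19 f = 18 h 32 min 1 s frame 19, i.e. 18:32:01;19.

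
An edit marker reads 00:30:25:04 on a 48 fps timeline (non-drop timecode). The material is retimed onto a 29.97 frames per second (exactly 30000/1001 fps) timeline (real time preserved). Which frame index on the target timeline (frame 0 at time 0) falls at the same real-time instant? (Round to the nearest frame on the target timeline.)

Source frame index: (0×3600 + 30×60 + 25) × 48 + 4 = 87604.
Real time: 87604 / (48) = 21901/12 s.
Target frame: (21901/12) × (30000/1001) = 4977500/91 ≈ 54697.802 → 54698.

frame 54698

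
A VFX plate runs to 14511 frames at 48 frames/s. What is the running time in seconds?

302.3125 seconds

Running time = 14511 / (48) = 302.3125 s.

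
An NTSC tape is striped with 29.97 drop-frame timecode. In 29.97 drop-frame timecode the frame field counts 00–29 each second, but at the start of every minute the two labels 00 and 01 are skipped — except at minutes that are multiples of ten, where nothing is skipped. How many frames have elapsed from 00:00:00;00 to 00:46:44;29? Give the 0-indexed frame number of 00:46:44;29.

84065

Complete 10-minute blocks: 4, each 17982 frames → 71928.
Remaining 6 whole minutes in the current block: 1800 + 5 × 1798 = 10790 frames.
Within the current minute: 44 × 30 + 29 − 2 = 1347 (labels ;00/;01 skipped at this minute). Total = 71928 + 10790 + 1347 = 84065.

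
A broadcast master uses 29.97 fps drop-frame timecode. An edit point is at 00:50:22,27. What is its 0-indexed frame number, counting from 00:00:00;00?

90597

Complete 10-minute blocks: 5, each 17982 frames → 89910.
Remaining 0 whole minutes in the current block: 0 frames.
Within the current minute: 22 × 30 + 27 = 687. Total = 89910 + 0 + 687 = 90597.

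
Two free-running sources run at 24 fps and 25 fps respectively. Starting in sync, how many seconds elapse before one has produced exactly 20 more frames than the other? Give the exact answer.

The gap grows by |25 − 24| = 1 frame per second.
Time for a 20-frame gap: 20 ÷ (1) = 20 s.

20 seconds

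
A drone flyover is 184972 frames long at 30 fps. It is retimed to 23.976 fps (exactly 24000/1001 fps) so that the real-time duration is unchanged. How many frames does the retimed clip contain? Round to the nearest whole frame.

147830 frames

Frames at target rate = 184972 × (24000/1001) / (30) = 147977600/1001 ≈ 147829.770.
Nearest whole frame: 147830.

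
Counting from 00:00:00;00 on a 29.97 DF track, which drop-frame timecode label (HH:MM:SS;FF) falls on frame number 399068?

Each 10-minute DF block holds 10 × 60 × 30 − 9 × 2 = 17982 frames. 399068 ÷ 17982 → 22 full blocks, remainder 3464.
Within the partial block the first minute is 1800 frames and each further minute 1798, so 1 further minute boundary passed. Total skipped labels = 18 × 22 + 2 × 1 = 398.
Non-drop label index = 399068 + 398 = 399466; at 30 labels/s that is 03:41:55:16, i.e. DF 03:41:55;16.

03:41:55;16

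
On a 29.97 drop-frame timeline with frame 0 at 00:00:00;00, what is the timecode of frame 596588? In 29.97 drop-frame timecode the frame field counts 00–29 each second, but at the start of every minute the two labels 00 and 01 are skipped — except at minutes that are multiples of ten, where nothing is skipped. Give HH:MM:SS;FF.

Each 10-minute DF block holds 10 × 60 × 30 − 9 × 2 = 17982 frames. 596588 ÷ 17982 → 33 full blocks, remainder 3182.
Within the partial block the first minute is 1800 frames and each further minute 1798, so 1 further minute boundary passed. Total skipped labels = 18 × 33 + 2 × 1 = 596.
Non-drop label index = 596588 + 596 = 597184; at 30 labels/s that is 05:31:46:04, i.e. DF 05:31:46;04.

05:31:46;04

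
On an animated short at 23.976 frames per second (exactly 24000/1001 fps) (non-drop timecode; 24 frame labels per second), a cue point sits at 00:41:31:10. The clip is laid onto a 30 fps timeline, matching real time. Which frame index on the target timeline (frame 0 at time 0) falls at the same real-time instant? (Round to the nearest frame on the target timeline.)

frame 74817

Source frame index: (0×3600 + 41×60 + 31) × 24 + 10 = 59794.
Real time: 59794 / (24000/1001) = 29926897/12000 s.
Target frame: (29926897/12000) × (30) = 29926897/400 ≈ 74817.242 → 74817.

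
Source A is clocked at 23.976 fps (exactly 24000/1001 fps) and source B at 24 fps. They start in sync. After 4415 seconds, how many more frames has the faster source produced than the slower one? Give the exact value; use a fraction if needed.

A emits 24000/1001 × 4415 = 105960000/1001 frames; B emits 24 × 4415 = 105960.
Difference = 105960/1001 frames (≈ 105.8541); B is ahead of A.

105960/1001 frames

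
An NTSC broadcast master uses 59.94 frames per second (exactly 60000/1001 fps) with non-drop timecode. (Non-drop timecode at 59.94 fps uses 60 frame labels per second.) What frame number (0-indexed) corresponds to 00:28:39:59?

103199

Total seconds to the label: (0 × 3600 + 28 × 60 + 39) = 1719.
Frame index = 1719 × 60 + 59 = 103199.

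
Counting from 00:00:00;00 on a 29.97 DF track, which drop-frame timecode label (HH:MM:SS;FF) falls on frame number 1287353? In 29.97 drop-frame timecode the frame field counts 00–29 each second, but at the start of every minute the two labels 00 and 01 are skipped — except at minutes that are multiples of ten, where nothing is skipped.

Ten DF minutes hold 17982 frames, so frame 1287353 lies in block 71 (frames 1276722–1294703) with 10631 frames into that block.
The block's first minute is 1800 frames and the rest 1798 each; 10631 frames reaches minute 5, so 71 × 18 + 5 × 2 = 1288 labels have been skipped so far.
Adding those back, label number 1287353 + 1288 = 1288641 at 30 labels/s is 42954 s + 21 f = 11 h 55 min 54 s frame 21, i.e. 11:55:54;21.

11:55:54;21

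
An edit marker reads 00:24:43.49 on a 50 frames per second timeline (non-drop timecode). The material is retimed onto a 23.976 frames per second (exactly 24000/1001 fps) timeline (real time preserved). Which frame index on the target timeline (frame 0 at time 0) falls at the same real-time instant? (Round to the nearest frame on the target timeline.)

Source frame index: (0×3600 + 24×60 + 43) × 50 + 49 = 74199.
Real time: 74199 / (50) = 74199/50 s.
Target frame: (74199/50) × (24000/1001) = 35615520/1001 ≈ 35579.940 → 35580.

frame 35580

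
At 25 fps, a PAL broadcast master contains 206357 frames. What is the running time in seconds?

Running time = 206357 / (25) = 8254.28 s.

8254.28 seconds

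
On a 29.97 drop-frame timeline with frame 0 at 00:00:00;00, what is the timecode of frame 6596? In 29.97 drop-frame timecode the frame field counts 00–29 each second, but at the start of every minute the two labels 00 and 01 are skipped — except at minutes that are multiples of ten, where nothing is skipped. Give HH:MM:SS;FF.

00:03:40;02

Ten DF minutes hold 17982 frames, so frame 6596 lies in block 0 (frames 0–17981) with 6596 frames into that block.
The block's first minute is 1800 frames and the rest 1798 each; 6596 frames reaches minute 3, so 0 × 18 + 3 × 2 = 6 labels have been skipped so far.
Adding those back, label number 6596 + 6 = 6602 at 30 labels/s is 220 s + 2 f = 0 h 3 min 40 s frame 2, i.e. 00:03:40;02.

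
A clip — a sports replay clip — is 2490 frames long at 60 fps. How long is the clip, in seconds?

Running time = 2490 / (60) = 41.5 s.

41.5 seconds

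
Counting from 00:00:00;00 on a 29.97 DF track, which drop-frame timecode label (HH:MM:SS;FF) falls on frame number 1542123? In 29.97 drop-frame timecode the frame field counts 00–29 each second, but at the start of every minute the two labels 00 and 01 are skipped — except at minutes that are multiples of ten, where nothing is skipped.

14:17:35;17

Each 10-minute DF block holds 10 × 60 × 30 − 9 × 2 = 17982 frames. 1542123 ÷ 17982 → 85 full blocks, remainder 13653.
Within the partial block the first minute is 1800 frames and each further minute 1798, so 7 further minute boundaries passed. Total skipped labels = 18 × 85 + 2 × 7 = 1544.
Non-drop label index = 1542123 + 1544 = 1543667; at 30 labels/s that is 14:17:35:17, i.e. DF 14:17:35;17.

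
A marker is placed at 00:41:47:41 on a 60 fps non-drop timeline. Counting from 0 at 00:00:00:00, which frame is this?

frame 150461

Total seconds to the label: (0 × 3600 + 41 × 60 + 47) = 2507.
Frame index = 2507 × 60 + 41 = 150461.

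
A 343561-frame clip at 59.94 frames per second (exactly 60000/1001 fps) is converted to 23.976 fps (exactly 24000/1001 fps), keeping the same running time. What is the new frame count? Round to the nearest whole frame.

137424 frames

Frames at target rate = 343561 × (24000/1001) / (60000/1001) = 687122/5 ≈ 137424.400.
Nearest whole frame: 137424.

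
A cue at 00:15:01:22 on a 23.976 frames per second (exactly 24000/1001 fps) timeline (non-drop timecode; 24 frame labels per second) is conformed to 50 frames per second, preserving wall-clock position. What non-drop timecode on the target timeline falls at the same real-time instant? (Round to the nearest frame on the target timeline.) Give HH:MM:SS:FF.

Source frame index: (0×3600 + 15×60 + 1) × 24 + 22 = 21646.
Real time: 21646 / (24000/1001) = 10833823/12000 s.
Target frame: (10833823/12000) × (50) = 10833823/240 ≈ 45140.929 → 45141.
At 50 labels/s: frame 45141 → 00:15:02:41.

00:15:02:41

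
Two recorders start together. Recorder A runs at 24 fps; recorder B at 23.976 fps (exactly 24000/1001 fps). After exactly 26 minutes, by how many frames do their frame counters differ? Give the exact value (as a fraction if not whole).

26 min = 1560 s.
A emits 24 × 1560 = 37440 frames; B emits 24000/1001 × 1560 = 2880000/77.
Difference = 2880/77 frames (≈ 37.4026); B is behind A.

2880/77 frames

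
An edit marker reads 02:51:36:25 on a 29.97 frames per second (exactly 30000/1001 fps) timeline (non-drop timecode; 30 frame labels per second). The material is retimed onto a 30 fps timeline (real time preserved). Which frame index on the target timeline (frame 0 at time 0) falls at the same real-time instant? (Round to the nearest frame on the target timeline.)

Source frame index: (2×3600 + 51×60 + 36) × 30 + 25 = 308905.
Real time: 308905 / (30000/1001) = 61842781/6000 s.
Target frame: (61842781/6000) × (30) = 61842781/200 ≈ 309213.905 → 309214.

frame 309214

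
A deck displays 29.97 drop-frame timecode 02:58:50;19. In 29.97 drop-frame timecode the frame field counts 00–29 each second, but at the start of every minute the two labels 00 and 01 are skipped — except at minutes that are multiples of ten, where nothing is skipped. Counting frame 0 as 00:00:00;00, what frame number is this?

321597

As if non-drop at 30 labels/s: (2 × 3600 + 58 × 60 + 50) × 30 + 19 = 321919.
Minute boundaries passed: 178; those not divisible by 10: 178 − 17 = 161; dropped labels = 2 × 161 = 322.
Actual frame index = 321919 − 322 = 321597.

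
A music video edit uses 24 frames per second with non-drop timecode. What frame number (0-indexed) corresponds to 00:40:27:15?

58263

Total seconds to the label: (0 × 3600 + 40 × 60 + 27) = 2427.
Frame index = 2427 × 24 + 15 = 58263.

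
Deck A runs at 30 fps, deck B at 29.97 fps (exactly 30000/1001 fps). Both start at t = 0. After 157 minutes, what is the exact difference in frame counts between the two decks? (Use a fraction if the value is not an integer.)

157 min = 9420 s.
A emits 30 × 9420 = 282600 frames; B emits 30000/1001 × 9420 = 282600000/1001.
Difference = 282600/1001 frames (≈ 282.3177); B is behind A.

282600/1001 frames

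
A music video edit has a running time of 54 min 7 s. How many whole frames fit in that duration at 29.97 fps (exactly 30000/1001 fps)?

97312 frames

54 min 7 s = 3247 s.
Frames = 3247 × 30000/1001 = 97410000/1001 ≈ 97312.6873.
Complete frames: 97312.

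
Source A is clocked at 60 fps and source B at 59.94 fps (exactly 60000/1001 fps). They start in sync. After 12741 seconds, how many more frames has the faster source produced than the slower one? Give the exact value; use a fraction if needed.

764460/1001 frames

A emits 60 × 12741 = 764460 frames; B emits 60000/1001 × 12741 = 764460000/1001.
Difference = 764460/1001 frames (≈ 763.6963); B is behind A.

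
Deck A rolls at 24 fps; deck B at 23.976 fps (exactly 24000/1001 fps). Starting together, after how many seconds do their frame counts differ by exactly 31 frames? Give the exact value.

The gap grows by |24000/1001 − 24| = 24/1001 frames per second.
Time for a 31-frame gap: 31 ÷ (24/1001) = 31031/24 s.

31031/24 seconds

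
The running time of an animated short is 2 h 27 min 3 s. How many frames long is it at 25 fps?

2 h 27 min 3 s = 8823 s.
Frames = 8823 × 25 = 220575.

220575 frames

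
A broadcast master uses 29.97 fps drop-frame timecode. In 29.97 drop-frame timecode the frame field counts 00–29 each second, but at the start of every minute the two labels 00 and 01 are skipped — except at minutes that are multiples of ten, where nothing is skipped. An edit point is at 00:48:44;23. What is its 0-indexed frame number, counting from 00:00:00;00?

87655

As if non-drop at 30 labels/s: (0 × 3600 + 48 × 60 + 44) × 30 + 23 = 87743.
Minute boundaries passed: 48; those not divisible by 10: 48 − 4 = 44; dropped labels = 2 × 44 = 88.
Actual frame index = 87743 − 88 = 87655.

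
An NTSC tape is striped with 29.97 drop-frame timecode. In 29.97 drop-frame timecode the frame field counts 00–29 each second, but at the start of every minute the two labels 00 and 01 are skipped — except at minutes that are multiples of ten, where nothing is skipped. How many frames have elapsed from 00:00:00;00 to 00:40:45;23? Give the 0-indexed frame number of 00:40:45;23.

As if non-drop at 30 labels/s: (0 × 3600 + 40 × 60 + 45) × 30 + 23 = 73373.
Minute boundaries passed: 40; those not divisible by 10: 40 − 4 = 36; dropped labels = 2 × 36 = 72.
Actual frame index = 73373 − 72 = 73301.

73301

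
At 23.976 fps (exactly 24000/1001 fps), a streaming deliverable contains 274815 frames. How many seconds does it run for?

Running time = 274815 / (24000/1001) = 11462.075625 s.

11462.075625 seconds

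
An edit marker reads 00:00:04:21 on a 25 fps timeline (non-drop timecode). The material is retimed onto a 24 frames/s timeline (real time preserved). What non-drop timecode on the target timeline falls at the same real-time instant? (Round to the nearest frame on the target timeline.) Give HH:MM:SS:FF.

Source frame index: (0×3600 + 0×60 + 4) × 25 + 21 = 121.
Real time: 121 / (25) = 121/25 s.
Target frame: (121/25) × (24) = 2904/25 ≈ 116.160 → 116.
At 24 labels/s: frame 116 → 00:00:04:20.

00:00:04:20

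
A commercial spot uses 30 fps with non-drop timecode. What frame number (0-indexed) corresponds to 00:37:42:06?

Total seconds to the label: (0 × 3600 + 37 × 60 + 42) = 2262.
Frame index = 2262 × 30 + 6 = 67866.

67866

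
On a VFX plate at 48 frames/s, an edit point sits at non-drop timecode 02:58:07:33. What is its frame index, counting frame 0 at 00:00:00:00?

Total seconds to the label: (2 × 3600 + 58 × 60 + 7) = 10687.
Frame index = 10687 × 48 + 33 = 513009.

frame 513009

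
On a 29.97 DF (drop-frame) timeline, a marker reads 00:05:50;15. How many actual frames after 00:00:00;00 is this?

As if non-drop at 30 labels/s: (0 × 3600 + 5 × 60 + 50) × 30 + 15 = 10515.
Minute boundaries passed: 5; those not divisible by 10: 5 − 0 = 5; dropped labels = 2 × 5 = 10.
Actual frame index = 10515 − 10 = 10505.

10505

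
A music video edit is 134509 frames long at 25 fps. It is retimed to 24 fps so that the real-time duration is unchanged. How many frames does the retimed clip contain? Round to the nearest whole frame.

Frames at target rate = 134509 × (24) / (25) = 3228216/25 ≈ 129128.640.
Nearest whole frame: 129129.

129129 frames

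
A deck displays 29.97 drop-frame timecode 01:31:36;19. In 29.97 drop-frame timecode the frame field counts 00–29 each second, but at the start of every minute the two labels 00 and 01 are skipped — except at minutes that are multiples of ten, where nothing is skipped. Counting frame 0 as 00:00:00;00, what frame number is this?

As if non-drop at 30 labels/s: (1 × 3600 + 31 × 60 + 36) × 30 + 19 = 164899.
Minute boundaries passed: 91; those not divisible by 10: 91 − 9 = 82; dropped labels = 2 × 82 = 164.
Actual frame index = 164899 − 164 = 164735.

164735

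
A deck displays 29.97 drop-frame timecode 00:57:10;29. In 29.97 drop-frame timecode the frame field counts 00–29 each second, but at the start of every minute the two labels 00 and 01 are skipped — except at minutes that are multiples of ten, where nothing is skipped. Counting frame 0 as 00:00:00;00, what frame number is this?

As if non-drop at 30 labels/s: (0 × 3600 + 57 × 60 + 10) × 30 + 29 = 102929.
Minute boundaries passed: 57; those not divisible by 10: 57 − 5 = 52; dropped labels = 2 × 52 = 104.
Actual frame index = 102929 − 104 = 102825.

102825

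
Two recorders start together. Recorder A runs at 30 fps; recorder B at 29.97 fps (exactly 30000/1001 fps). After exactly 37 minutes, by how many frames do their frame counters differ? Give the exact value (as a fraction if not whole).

37 min = 2220 s.
A emits 30 × 2220 = 66600 frames; B emits 30000/1001 × 2220 = 66600000/1001.
Difference = 66600/1001 frames (≈ 66.5335); B is behind A.

66600/1001 frames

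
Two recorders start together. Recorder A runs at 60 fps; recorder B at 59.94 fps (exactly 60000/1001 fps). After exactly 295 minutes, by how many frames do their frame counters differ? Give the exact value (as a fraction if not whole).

295 min = 17700 s.
A emits 60 × 17700 = 1062000 frames; B emits 60000/1001 × 17700 = 1062000000/1001.
Difference = 1062000/1001 frames (≈ 1060.9391); B is behind A.

1062000/1001 frames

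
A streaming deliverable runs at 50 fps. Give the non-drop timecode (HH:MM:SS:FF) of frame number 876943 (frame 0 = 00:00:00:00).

876943 ÷ 50 = 17538 full seconds, remainder 43 frames.
17538 s = 4 h 52 min 18 s.
Timecode: 04:52:18:43.

04:52:18:43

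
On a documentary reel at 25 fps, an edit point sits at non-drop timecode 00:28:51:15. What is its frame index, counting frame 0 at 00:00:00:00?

43290

Total seconds to the label: (0 × 3600 + 28 × 60 + 51) = 1731.
Frame index = 1731 × 25 + 15 = 43290.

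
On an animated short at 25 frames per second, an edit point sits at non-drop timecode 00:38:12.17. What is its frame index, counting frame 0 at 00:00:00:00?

Total seconds to the label: (0 × 3600 + 38 × 60 + 12) = 2292.
Frame index = 2292 × 25 + 17 = 57317.

frame 57317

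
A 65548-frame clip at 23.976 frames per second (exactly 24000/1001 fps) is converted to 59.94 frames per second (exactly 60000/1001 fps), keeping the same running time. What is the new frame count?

Target frames = source frames × (target rate / source rate) = 65548 × (60000/1001)/(24000/1001) = 65548 × 5/2 = 163870.

163870 frames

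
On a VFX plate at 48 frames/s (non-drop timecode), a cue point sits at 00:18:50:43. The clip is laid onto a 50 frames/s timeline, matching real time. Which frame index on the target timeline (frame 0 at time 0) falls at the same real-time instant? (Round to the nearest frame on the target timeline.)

frame 56545

Source frame index: (0×3600 + 18×60 + 50) × 48 + 43 = 54283.
Real time: 54283 / (48) = 54283/48 s.
Target frame: (54283/48) × (50) = 1357075/24 ≈ 56544.792 → 56545.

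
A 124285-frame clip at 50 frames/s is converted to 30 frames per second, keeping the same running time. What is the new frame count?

74571 frames

Target frames = source frames × (target rate / source rate) = 124285 × (30)/(50) = 124285 × 3/5 = 74571.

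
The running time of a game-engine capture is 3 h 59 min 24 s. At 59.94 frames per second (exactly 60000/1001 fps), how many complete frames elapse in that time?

860979 frames

3 h 59 min 24 s = 14364 s.
Frames = 14364 × 60000/1001 = 123120000/143 ≈ 860979.0210.
Complete frames: 860979.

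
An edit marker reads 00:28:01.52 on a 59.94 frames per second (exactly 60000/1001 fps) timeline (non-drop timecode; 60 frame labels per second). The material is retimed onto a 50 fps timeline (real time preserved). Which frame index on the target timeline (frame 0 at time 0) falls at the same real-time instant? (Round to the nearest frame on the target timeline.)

frame 84177

Source frame index: (0×3600 + 28×60 + 1) × 60 + 52 = 100912.
Real time: 100912 / (60000/1001) = 6313307/3750 s.
Target frame: (6313307/3750) × (50) = 6313307/75 ≈ 84177.427 → 84177.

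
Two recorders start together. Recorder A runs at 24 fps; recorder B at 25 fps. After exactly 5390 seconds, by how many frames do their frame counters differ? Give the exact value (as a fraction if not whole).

5390 frames

A emits 24 × 5390 = 129360 frames; B emits 25 × 5390 = 134750.
Difference = 5390 frames; B is ahead of A.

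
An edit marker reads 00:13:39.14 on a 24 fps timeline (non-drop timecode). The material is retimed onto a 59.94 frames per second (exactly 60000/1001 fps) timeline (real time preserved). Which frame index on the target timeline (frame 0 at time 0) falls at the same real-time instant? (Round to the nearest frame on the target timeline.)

frame 49126

Source frame index: (0×3600 + 13×60 + 39) × 24 + 14 = 19670.
Real time: 19670 / (24) = 9835/12 s.
Target frame: (9835/12) × (60000/1001) = 7025000/143 ≈ 49125.874 → 49126.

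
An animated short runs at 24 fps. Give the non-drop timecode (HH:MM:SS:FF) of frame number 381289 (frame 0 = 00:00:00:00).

381289 ÷ 24 = 15887 full seconds, remainder 1 frame.
15887 s = 4 h 24 min 47 s.
Timecode: 04:24:47:01.

04:24:47:01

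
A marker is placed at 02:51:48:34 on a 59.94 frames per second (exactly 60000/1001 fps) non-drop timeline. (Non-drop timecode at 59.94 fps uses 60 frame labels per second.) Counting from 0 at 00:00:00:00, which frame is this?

618514

Total seconds to the label: (2 × 3600 + 51 × 60 + 48) = 10308.
Frame index = 10308 × 60 + 34 = 618514.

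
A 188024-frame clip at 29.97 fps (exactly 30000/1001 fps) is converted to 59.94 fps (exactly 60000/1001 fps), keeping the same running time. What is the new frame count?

Frames at target rate = 188024 × (60000/1001) / (30000/1001) = 376048.

376048 frames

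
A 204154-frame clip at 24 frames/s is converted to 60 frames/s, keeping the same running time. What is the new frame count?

510385 frames

Target frames = source frames × (target rate / source rate) = 204154 × (60)/(24) = 204154 × 5/2 = 510385.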